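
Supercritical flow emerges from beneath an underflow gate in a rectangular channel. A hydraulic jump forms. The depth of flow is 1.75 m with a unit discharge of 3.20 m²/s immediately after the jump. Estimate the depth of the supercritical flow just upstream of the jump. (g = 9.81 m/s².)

y₁ = 0.524 m

V₂ = q/y₂ = 3.20/1.75 = 1.83 m/s; Fr₂ = V₂/√(g·y₂) = 0.441.
From the momentum equation (using Fr₂), y₁/y₂ = ½[√(1 + 8Fr₂²) − 1] = ½[√2.558 − 1] = 0.300.
y₁ = 0.300 × 1.75 = 0.524 m.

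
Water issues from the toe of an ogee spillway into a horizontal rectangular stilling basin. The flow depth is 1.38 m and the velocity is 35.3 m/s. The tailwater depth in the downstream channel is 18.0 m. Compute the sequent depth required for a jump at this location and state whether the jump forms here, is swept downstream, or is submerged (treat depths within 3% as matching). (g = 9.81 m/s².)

y₂ = 18.0 m; the jump forms here

Fr₁ = V₁/√(g·y₁) = 35.3/√(9.81×1.38) = 9.59.
Sequent-depth ratio: y₂/y₁ = ½[√(1 + 8Fr₁²) − 1] = ½[√737.4 − 1] = 13.1.
y₂ = 13.1 × 1.38 = 18.0 m.
Tailwater y_tw = 18.0 m: y_tw ≈ y₂, so the jump forms here.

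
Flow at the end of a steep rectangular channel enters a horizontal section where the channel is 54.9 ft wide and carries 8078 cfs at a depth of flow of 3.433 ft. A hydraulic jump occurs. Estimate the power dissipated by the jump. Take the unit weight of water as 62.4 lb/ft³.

q = Q/b = 8078/54.9 = 147.1 ft²/s; V₁ = q/y₁ = 42.86 ft/s. Fr₁ = V₁/√(g·y₁) = 4.077.
By Bélanger, y₂/y₁ = ½[√(1 + 8Fr₁²) − 1] = ½[√133.95 − 1] = 5.287.
y₂ = 5.287 × 3.433 = 18.15 ft.
V₂ = q/y₂ = 147.1/18.15 = 8.107 ft/s. E₁ = y₁ + V₁²/2g = 31.96 ft; E₂ = y₂ + V₂²/2g = 19.17 ft. ΔE = E₁ − E₂ = 12.79 ft.
P = γ·Q·ΔE/550 = 62.4 × 8078 × 12.79 / 550 = 11720 hp.

P = 11720 hp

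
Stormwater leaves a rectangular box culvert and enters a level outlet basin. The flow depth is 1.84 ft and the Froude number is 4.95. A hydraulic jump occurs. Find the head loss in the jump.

ΔE = 11.9 ft

Fr₁ = 4.95 (given).
By Bélanger, y₂/y₁ = ½[√(1 + 8Fr₁²) − 1] = ½[√197.0 − 1] = 6.52.
y₂ = 6.52 × 1.84 = 12.0 ft.
Head loss: ΔE = (y₂ − y₁)³/(4y₁y₂) = (12.0 − 1.84)³/(4×1.84×12.0) = 1047/88.3 = 11.9 ft.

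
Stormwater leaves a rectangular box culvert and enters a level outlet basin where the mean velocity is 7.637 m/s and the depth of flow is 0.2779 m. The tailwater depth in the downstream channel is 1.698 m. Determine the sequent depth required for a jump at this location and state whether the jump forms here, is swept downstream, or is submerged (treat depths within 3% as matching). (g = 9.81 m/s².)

Fr₁ = V₁/√(g·y₁) = 7.637/√(9.81×0.2779) = 4.625.
By Bélanger, y₂/y₁ = ½[√(1 + 8Fr₁²) − 1] = ½[√172.15 − 1] = 6.060.
y₂ = 6.060 × 0.2779 = 1.684 m.
Tailwater y_tw = 1.698 m: y_tw ≈ y₂, so the jump forms here.

y₂ = 1.684 m; the jump forms here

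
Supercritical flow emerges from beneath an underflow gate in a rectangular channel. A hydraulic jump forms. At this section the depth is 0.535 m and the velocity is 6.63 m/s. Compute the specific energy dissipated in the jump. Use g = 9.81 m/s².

Fr₁ = V₁/√(g·y₁) = 6.63/√(9.81×0.535) = 2.89.
Sequent-depth ratio: y₂/y₁ = ½[√(1 + 8Fr₁²) − 1] = ½[√68.00 − 1] = 3.62.
y₂ = 3.62 × 0.535 = 1.94 m.
q = V₁·y₁ = 6.63 × 0.535 = 3.55 m²/s. V₂ = q/y₂ = 3.55/1.94 = 1.83 m/s. E₁ = y₁ + V₁²/2g = 2.78 m; E₂ = y₂ + V₂²/2g = 2.11 m. ΔE = E₁ − E₂ = 0.666 m.

ΔE = 0.666 m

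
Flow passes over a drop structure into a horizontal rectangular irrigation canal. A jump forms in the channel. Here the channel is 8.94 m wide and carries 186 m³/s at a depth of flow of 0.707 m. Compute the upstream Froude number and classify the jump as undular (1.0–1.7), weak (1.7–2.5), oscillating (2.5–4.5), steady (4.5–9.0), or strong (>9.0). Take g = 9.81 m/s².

Fr₁ = 11.2; strong jump

q = Q/b = 186/8.94 = 20.8 m²/s; V₁ = q/y₁ = 29.4 m/s. Fr₁ = V₁/√(g·y₁) = 11.2.
Fr₁ = 11.2 lies in the strong range.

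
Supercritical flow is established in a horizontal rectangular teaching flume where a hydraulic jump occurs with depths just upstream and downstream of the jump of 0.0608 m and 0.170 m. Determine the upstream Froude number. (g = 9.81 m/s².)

Fr₁ = 2.30

For a rectangular channel the momentum equation gives q² = ½·g·y₁·y₂·(y₁ + y₂) = ½×9.81×0.0608×0.170×0.231 = 0.0117.
q = √0.0117 = 0.108 m²/s.
V₁ = q/y₁ = 1.78 m/s; Fr₁ = V₁/√(g·y₁) = 2.30.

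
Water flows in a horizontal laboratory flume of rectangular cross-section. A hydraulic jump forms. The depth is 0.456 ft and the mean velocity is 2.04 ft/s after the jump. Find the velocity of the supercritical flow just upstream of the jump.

V₁ = 5.05 ft/s

Fr₂ = V₂/√(g·y₂) = 2.04/√(32.2×0.456) = 0.532.
Since the conjugate-depth ratio holds either way, y₁/y₂ = ½[√(1 + 8Fr₂²) − 1] = ½[√3.267 − 1] = 0.404.
y₁ = 0.404 × 0.456 = 0.184 ft.
V₁ = q/y₁ = 0.930/0.184 = 5.05 ft/s.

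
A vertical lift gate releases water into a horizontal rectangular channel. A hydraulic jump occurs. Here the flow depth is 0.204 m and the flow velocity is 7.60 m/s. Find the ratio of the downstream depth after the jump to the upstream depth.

y₂/y₁ = 7.11

Fr₁ = V₁/√(g·y₁) = 7.60/√(9.81×0.204) = 5.37.
Conjugate-depth relation: y₂/y₁ = ½[√(1 + 8Fr₁²) − 1] = ½[√231.9 − 1] = 7.11.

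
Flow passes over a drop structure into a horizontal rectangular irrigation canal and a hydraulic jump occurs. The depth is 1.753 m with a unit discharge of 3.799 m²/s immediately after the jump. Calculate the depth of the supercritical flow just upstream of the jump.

y₁ = 0.6877 m

V₂ = q/y₂ = 3.799/1.753 = 2.167 m/s; Fr₂ = V₂/√(g·y₂) = 0.5226.
Applying the sequent-depth relation in reverse, y₁/y₂ = ½[√(1 + 8Fr₂²) − 1] = ½[√3.1848 − 1] = 0.3923.
y₁ = 0.3923 × 1.753 = 0.6877 m.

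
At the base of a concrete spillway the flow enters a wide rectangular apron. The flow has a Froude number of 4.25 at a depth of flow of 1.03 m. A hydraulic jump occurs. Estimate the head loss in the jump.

Fr₁ = 4.25 (given).
By Bélanger, y₂/y₁ = ½[√(1 + 8Fr₁²) − 1] = ½[√145.5 − 1] = 5.53.
y₂ = 5.53 × 1.03 = 5.70 m.
V₁ = Fr₁·√(g·y₁) = 4.25×√(9.81×1.03) = 13.5 m/s; q = V₁·y₁ = 13.9 m²/s. V₂ = q/y₂ = 13.9/5.70 = 2.44 m/s. E₁ = y₁ + V₁²/2g = 10.3 m; E₂ = y₂ + V₂²/2g = 6.00 m. ΔE = E₁ − E₂ = 4.33 m.

ΔE = 4.33 m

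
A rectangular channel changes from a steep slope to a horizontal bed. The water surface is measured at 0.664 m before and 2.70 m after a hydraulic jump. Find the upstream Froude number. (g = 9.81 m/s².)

For a rectangular channel the momentum equation gives q² = ½·g·y₁·y₂·(y₁ + y₂) = ½×9.81×0.664×2.70×3.36 = 29.6.
q = √29.6 = 5.44 m²/s.
V₁ = q/y₁ = 8.19 m/s; Fr₁ = V₁/√(g·y₁) = 3.21.

Fr₁ = 3.21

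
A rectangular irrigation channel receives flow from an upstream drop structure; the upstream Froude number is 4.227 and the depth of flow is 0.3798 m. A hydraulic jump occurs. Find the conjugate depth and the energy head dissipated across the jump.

y₂ = 2.088 m; ΔE = 1.572 m

Fr₁ = 4.227 (given).
Conjugate-depth relation: y₂/y₁ = ½[√(1 + 8Fr₁²) − 1] = ½[√143.94 − 1] = 5.499.
y₂ = 5.499 × 0.3798 = 2.088 m.
Head loss: ΔE = (y₂ − y₁)³/(4y₁y₂) = (2.088 − 0.3798)³/(4×0.3798×2.088) = 4.988/3.173 = 1.572 m.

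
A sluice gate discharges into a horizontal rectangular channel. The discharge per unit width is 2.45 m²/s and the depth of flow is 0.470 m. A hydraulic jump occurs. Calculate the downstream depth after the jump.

y₂ = 1.40 m

V₁ = q/y₁ = 2.45/0.470 = 5.21 m/s. Fr₁ = V₁/√(g·y₁) = 5.21/√(9.81×0.470) = 2.43.
From the momentum equation for a rectangular channel, y₂/y₁ = ½[√(1 + 8Fr₁²) − 1] = ½[√48.15 − 1] = 2.97.
y₂ = 2.97 × 0.470 = 1.40 m.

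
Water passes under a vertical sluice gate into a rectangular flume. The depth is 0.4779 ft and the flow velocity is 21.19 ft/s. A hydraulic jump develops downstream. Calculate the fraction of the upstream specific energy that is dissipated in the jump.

Fr₁ = V₁/√(g·y₁) = 21.19/√(32.2×0.4779) = 5.402.
Conjugate-depth relation: y₂/y₁ = ½[√(1 + 8Fr₁²) − 1] = ½[√234.43 − 1] = 7.156.
y₂ = 7.156 × 0.4779 = 3.420 ft.
E₁ = y₁ + V₁²/2g = 7.450 ft. ΔE = (y₂ − y₁)³/(4y₁y₂) = 3.894 ft. ΔE/E₁ = 3.894/7.450 = 0.523.

ΔE/E₁ = 0.523 (52.3%)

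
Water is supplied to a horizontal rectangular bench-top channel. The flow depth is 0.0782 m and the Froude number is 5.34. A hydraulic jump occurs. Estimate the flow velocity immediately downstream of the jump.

Fr₁ = 5.34 (given).
From the momentum equation for a rectangular channel, y₂/y₁ = ½[√(1 + 8Fr₁²) − 1] = ½[√229.1 − 1] = 7.07.
y₂ = 7.07 × 0.0782 = 0.553 m.
V₁ = Fr₁·√(g·y₁) = 5.34×√(9.81×0.0782) = 4.68 m/s; q = V₁·y₁ = 0.366 m²/s.
V₂ = q/y₂ = 0.366/0.553 = 0.662 m/s.

V₂ = 0.662 m/s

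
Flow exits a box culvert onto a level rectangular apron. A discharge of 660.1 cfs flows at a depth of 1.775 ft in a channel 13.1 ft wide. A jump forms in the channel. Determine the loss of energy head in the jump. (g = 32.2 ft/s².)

q = Q/b = 660.1/13.1 = 50.39 ft²/s; V₁ = q/y₁ = 28.39 ft/s. Fr₁ = V₁/√(g·y₁) = 3.755.
By Bélanger, y₂/y₁ = ½[√(1 + 8Fr₁²) − 1] = ½[√113.80 − 1] = 4.834.
y₂ = 4.834 × 1.775 = 8.580 ft.
Head loss: ΔE = (y₂ − y₁)³/(4y₁y₂) = (8.580 − 1.775)³/(4×1.775×8.580) = 315.1/60.92 = 5.173 ft.

ΔE = 5.173 ft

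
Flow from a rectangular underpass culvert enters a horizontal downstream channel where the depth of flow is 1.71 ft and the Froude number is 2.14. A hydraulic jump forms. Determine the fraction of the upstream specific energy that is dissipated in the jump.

Fr₁ = 2.14 (given).
Sequent-depth ratio: y₂/y₁ = ½[√(1 + 8Fr₁²) − 1] = ½[√37.64 − 1] = 2.57.
y₂ = 2.57 × 1.71 = 4.39 ft.
E₁ = y₁(1 + Fr₁²/2) = 1.71×(1 + 2.14²/2) = 5.63 ft. ΔE = (y₂ − y₁)³/(4y₁y₂) = 0.641 ft. ΔE/E₁ = 0.641/5.63 = 0.114.

ΔE/E₁ = 0.114 (11.4%)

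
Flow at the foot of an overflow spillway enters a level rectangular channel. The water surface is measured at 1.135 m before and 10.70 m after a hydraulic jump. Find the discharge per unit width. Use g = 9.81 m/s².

For a rectangular channel the momentum equation gives q² = ½·g·y₁·y₂·(y₁ + y₂) = ½×9.81×1.135×10.70×11.83 = 705.0.
q = √705.0 = 26.55 m²/s.

q = 26.55 m²/s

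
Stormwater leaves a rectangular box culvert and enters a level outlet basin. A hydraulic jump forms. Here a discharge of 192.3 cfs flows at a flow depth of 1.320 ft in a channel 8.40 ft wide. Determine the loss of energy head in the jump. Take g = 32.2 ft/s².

q = Q/b = 192.3/8.40 = 22.89 ft²/s; V₁ = q/y₁ = 17.34 ft/s. Fr₁ = V₁/√(g·y₁) = 2.660.
Conjugate-depth relation: y₂/y₁ = ½[√(1 + 8Fr₁²) − 1] = ½[√57.612 − 1] = 3.295.
y₂ = 3.295 × 1.320 = 4.350 ft.
V₂ = q/y₂ = 22.89/4.350 = 5.263 ft/s. E₁ = y₁ + V₁²/2g = 5.991 ft; E₂ = y₂ + V₂²/2g = 4.780 ft. ΔE = E₁ − E₂ = 1.211 ft.

ΔE = 1.211 ft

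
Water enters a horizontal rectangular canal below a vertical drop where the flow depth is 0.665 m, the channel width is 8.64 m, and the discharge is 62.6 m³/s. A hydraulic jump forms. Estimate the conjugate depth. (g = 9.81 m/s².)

y₂ = 3.69 m

q = Q/b = 62.6/8.64 = 7.25 m²/s; V₁ = q/y₁ = 10.9 m/s. Fr₁ = V₁/√(g·y₁) = 4.27.
By Bélanger, y₂/y₁ = ½[√(1 + 8Fr₁²) − 1] = ½[√146.6 − 1] = 5.55.
y₂ = 5.55 × 0.665 = 3.69 m.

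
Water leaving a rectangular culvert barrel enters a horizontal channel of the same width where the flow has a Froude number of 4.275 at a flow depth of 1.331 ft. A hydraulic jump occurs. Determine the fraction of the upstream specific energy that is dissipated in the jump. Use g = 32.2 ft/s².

ΔE/E₁ = 0.422 (42.2%)

Fr₁ = 4.275 (given).
Sequent-depth ratio: y₂/y₁ = ½[√(1 + 8Fr₁²) − 1] = ½[√147.21 − 1] = 5.566.
y₂ = 5.566 × 1.331 = 7.409 ft.
E₁ = y₁(1 + Fr₁²/2) = 1.331×(1 + 4.275²/2) = 13.49 ft. ΔE = (y₂ − y₁)³/(4y₁y₂) = 5.692 ft. ΔE/E₁ = 5.692/13.49 = 0.422.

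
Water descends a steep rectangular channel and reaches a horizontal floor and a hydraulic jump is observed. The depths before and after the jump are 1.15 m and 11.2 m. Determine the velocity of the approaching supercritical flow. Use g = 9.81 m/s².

For a rectangular channel the momentum equation gives q² = ½·g·y₁·y₂·(y₁ + y₂) = ½×9.81×1.15×11.2×12.3 = 780.
q = √780 = 27.9 m²/s.
V₁ = q/y₁ = 27.9/1.15 = 24.3 m/s.

V₁ = 24.3 m/s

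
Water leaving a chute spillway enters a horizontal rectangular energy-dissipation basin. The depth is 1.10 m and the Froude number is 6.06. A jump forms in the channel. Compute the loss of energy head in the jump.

ΔE = 12.1 m

Fr₁ = 6.06 (given).
From the momentum equation for a rectangular channel, y₂/y₁ = ½[√(1 + 8Fr₁²) − 1] = ½[√294.8 − 1] = 8.08.
y₂ = 8.08 × 1.10 = 8.89 m.
V₁ = Fr₁·√(g·y₁) = 6.06×√(9.81×1.10) = 19.9 m/s; q = V₁·y₁ = 21.9 m²/s. V₂ = q/y₂ = 21.9/8.89 = 2.46 m/s. E₁ = y₁ + V₁²/2g = 21.3 m; E₂ = y₂ + V₂²/2g = 9.20 m. ΔE = E₁ − E₂ = 12.1 m.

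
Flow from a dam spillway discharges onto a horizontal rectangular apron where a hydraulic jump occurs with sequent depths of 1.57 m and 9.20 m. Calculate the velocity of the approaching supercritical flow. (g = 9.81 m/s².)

V₁ = 17.6 m/s

For a rectangular channel the momentum equation gives q² = ½·g·y₁·y₂·(y₁ + y₂) = ½×9.81×1.57×9.20×10.8 = 763.
q = √763 = 27.6 m²/s.
V₁ = q/y₁ = 27.6/1.57 = 17.6 m/s.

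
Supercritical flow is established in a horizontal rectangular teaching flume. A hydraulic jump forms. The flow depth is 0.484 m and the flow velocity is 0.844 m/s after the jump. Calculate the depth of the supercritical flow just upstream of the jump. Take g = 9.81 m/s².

Fr₂ = V₂/√(g·y₂) = 0.844/√(9.81×0.484) = 0.387.
Applying the sequent-depth relation in reverse, y₁/y₂ = ½[√(1 + 8Fr₂²) − 1] = ½[√2.200 − 1] = 0.242.
y₁ = 0.242 × 0.484 = 0.117 m.

y₁ = 0.117 m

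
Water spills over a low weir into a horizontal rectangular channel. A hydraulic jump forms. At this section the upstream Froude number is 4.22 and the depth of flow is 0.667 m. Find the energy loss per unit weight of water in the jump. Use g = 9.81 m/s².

Fr₁ = 4.22 (given).
By Bélanger, y₂/y₁ = ½[√(1 + 8Fr₁²) − 1] = ½[√143.5 − 1] = 5.49.
y₂ = 5.49 × 0.667 = 3.66 m.
V₁ = Fr₁·√(g·y₁) = 4.22×√(9.81×0.667) = 10.8 m/s; q = V₁·y₁ = 7.20 m²/s. V₂ = q/y₂ = 7.20/3.66 = 1.97 m/s. E₁ = y₁ + V₁²/2g = 6.61 m; E₂ = y₂ + V₂²/2g = 3.86 m. ΔE = E₁ − E₂ = 2.75 m.

ΔE = 2.75 m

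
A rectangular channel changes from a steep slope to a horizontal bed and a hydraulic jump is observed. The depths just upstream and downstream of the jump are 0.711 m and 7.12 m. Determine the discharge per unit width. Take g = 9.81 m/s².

For a rectangular channel the momentum equation gives q² = ½·g·y₁·y₂·(y₁ + y₂) = ½×9.81×0.711×7.12×7.83 = 194.
q = √194 = 13.9 m²/s.

q = 13.9 m²/s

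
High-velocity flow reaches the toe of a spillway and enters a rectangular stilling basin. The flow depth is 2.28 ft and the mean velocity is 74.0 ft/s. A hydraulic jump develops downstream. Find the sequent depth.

Fr₁ = V₁/√(g·y₁) = 74.0/√(32.2×2.28) = 8.64.
Sequent-depth ratio: y₂/y₁ = ½[√(1 + 8Fr₁²) − 1] = ½[√597.7 − 1] = 11.7.
y₂ = 11.7 × 2.28 = 26.7 ft.

y₂ = 26.7 ft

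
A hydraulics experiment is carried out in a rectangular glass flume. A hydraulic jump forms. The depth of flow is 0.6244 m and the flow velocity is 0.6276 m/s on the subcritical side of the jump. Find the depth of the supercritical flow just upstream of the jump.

y₁ = 0.07200 m

Fr₂ = V₂/√(g·y₂) = 0.6276/√(9.81×0.6244) = 0.2536.
From the momentum equation (using Fr₂), y₁/y₂ = ½[√(1 + 8Fr₂²) − 1] = ½[√1.5144 − 1] = 0.1153.
y₁ = 0.1153 × 0.6244 = 0.07200 m.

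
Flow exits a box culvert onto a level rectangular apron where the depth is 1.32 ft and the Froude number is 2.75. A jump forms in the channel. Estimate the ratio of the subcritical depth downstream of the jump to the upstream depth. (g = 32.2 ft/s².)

y₂/y₁ = 3.42

Fr₁ = 2.75 (given).
Bélanger equation: y₂/y₁ = ½[√(1 + 8Fr₁²) − 1] = ½[√61.50 − 1] = 3.42.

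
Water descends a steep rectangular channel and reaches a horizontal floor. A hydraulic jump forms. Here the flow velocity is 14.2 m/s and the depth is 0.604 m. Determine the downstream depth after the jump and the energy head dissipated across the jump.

y₂ = 4.69 m; ΔE = 6.02 m

Fr₁ = V₁/√(g·y₁) = 14.2/√(9.81×0.604) = 5.83.
From the momentum equation for a rectangular channel, y₂/y₁ = ½[√(1 + 8Fr₁²) − 1] = ½[√273.2 − 1] = 7.77.
y₂ = 7.77 × 0.604 = 4.69 m.
Head loss: ΔE = (y₂ − y₁)³/(4y₁y₂) = (4.69 − 0.604)³/(4×0.604×4.69) = 68.2/11.3 = 6.02 m.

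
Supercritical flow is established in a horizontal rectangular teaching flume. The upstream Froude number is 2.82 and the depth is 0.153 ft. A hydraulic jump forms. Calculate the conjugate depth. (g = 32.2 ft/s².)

y₂ = 0.538 ft

Fr₁ = 2.82 (given).
Conjugate-depth relation: y₂/y₁ = ½[√(1 + 8Fr₁²) − 1] = ½[√64.62 − 1] = 3.52.
y₂ = 3.52 × 0.153 = 0.538 ft.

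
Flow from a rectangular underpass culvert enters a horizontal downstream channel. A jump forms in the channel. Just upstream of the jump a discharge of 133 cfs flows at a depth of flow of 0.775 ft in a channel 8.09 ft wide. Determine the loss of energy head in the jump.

ΔE = 3.25 ft

q = Q/b = 133/8.09 = 16.4 ft²/s; V₁ = q/y₁ = 21.2 ft/s. Fr₁ = V₁/√(g·y₁) = 4.25.
Bélanger equation: y₂/y₁ = ½[√(1 + 8Fr₁²) − 1] = ½[√145.3 − 1] = 5.53.
y₂ = 5.53 × 0.775 = 4.28 ft.
V₂ = q/y₂ = 16.4/4.28 = 3.84 ft/s. E₁ = y₁ + V₁²/2g = 7.76 ft; E₂ = y₂ + V₂²/2g = 4.51 ft. ΔE = E₁ − E₂ = 3.25 ft.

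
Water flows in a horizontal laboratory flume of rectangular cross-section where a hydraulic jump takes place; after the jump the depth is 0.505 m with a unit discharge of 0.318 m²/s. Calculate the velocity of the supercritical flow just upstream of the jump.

V₂ = q/y₂ = 0.318/0.505 = 0.630 m/s; Fr₂ = V₂/√(g·y₂) = 0.283.
The Bélanger relation is symmetric: y₁/y₂ = ½[√(1 + 8Fr₂²) − 1] = ½[√1.640 − 1] = 0.140.
y₁ = 0.140 × 0.505 = 0.0709 m.
V₁ = q/y₁ = 0.318/0.0709 = 4.49 m/s.

V₁ = 4.49 m/s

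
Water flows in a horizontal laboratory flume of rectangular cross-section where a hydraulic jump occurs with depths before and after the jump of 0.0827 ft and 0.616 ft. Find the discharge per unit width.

For a rectangular channel the momentum equation gives q² = ½·g·y₁·y₂·(y₁ + y₂) = ½×32.2×0.0827×0.616×0.699 = 0.573.
q = √0.573 = 0.757 ft²/s.

q = 0.757 ft²/s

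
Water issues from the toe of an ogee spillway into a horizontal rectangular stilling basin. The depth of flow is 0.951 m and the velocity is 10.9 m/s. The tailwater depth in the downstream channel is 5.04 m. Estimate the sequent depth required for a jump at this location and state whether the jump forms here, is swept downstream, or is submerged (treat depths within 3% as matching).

y₂ = 4.35 m; the jump is submerged

Fr₁ = V₁/√(g·y₁) = 10.9/√(9.81×0.951) = 3.57.
By Bélanger, y₂/y₁ = ½[√(1 + 8Fr₁²) − 1] = ½[√102.9 − 1] = 4.57.
y₂ = 4.57 × 0.951 = 4.35 m.
Tailwater y_tw = 5.04 m: y_tw > y₂, so the jump is submerged.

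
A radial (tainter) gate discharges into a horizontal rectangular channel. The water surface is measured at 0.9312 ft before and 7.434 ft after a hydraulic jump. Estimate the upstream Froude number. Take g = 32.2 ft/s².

For a rectangular channel the momentum equation gives q² = ½·g·y₁·y₂·(y₁ + y₂) = ½×32.2×0.9312×7.434×8.365 = 932.3.
q = √932.3 = 30.53 ft²/s.
V₁ = q/y₁ = 32.79 ft/s; Fr₁ = V₁/√(g·y₁) = 5.988.

Fr₁ = 5.988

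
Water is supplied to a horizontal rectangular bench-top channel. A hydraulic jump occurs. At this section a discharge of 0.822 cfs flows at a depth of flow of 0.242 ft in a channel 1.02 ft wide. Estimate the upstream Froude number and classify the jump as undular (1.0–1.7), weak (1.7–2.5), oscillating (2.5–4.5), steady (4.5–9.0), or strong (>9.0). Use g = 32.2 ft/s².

Fr₁ = 1.19; undular jump

q = Q/b = 0.822/1.02 = 0.806 ft²/s; V₁ = q/y₁ = 3.33 ft/s. Fr₁ = V₁/√(g·y₁) = 1.19.
Fr₁ = 1.19 lies in the undular range.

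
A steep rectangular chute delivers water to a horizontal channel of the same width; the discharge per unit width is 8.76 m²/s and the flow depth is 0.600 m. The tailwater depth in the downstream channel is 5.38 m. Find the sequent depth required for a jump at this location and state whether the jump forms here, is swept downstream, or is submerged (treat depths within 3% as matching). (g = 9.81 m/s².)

y₂ = 4.82 m; the jump is submerged

V₁ = q/y₁ = 8.76/0.600 = 14.6 m/s. Fr₁ = V₁/√(g·y₁) = 14.6/√(9.81×0.600) = 6.02.
By Bélanger, y₂/y₁ = ½[√(1 + 8Fr₁²) − 1] = ½[√290.7 − 1] = 8.03.
y₂ = 8.03 × 0.600 = 4.82 m.
Tailwater y_tw = 5.38 m: y_tw > y₂, so the jump is submerged.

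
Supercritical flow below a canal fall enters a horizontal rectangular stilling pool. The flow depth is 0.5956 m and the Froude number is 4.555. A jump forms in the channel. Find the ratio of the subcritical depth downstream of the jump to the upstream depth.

Fr₁ = 4.555 (given).
By Bélanger, y₂/y₁ = ½[√(1 + 8Fr₁²) − 1] = ½[√166.98 − 1] = 5.961.

y₂/y₁ = 5.961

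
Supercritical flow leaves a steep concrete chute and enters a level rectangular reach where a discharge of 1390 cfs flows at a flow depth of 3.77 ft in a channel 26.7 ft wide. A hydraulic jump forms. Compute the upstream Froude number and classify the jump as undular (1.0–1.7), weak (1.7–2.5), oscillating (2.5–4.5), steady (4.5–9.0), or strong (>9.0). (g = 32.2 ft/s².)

Fr₁ = 1.25; undular jump

q = Q/b = 1390/26.7 = 52.1 ft²/s; V₁ = q/y₁ = 13.8 ft/s. Fr₁ = V₁/√(g·y₁) = 1.25.
Fr₁ = 1.25 lies in the undular range.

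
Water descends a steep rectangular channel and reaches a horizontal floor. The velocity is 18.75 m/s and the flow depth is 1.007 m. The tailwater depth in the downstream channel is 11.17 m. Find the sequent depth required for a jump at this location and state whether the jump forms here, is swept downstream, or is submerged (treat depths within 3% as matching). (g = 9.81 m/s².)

y₂ = 8.007 m; the jump is submerged

Fr₁ = V₁/√(g·y₁) = 18.75/√(9.81×1.007) = 5.966.
Bélanger equation: y₂/y₁ = ½[√(1 + 8Fr₁²) − 1] = ½[√285.70 − 1] = 7.951.
y₂ = 7.951 × 1.007 = 8.007 m.
Tailwater y_tw = 11.17 m: y_tw > y₂, so the jump is submerged.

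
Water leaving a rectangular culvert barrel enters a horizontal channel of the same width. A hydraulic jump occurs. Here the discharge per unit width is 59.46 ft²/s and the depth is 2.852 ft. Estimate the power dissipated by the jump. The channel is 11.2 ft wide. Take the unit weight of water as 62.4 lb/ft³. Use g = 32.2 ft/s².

P = 87.04 hp

V₁ = q/y₁ = 59.46/2.852 = 20.85 ft/s. Fr₁ = V₁/√(g·y₁) = 20.85/√(32.2×2.852) = 2.176.
Conjugate-depth relation: y₂/y₁ = ½[√(1 + 8Fr₁²) − 1] = ½[√38.865 − 1] = 2.617.
y₂ = 2.617 × 2.852 = 7.464 ft.
Head loss: ΔE = (y₂ − y₁)³/(4y₁y₂) = (7.464 − 2.852)³/(4×2.852×7.464) = 98.09/85.15 = 1.152 ft.
Q = q·b = 59.46 × 11.2 = 666.0 cfs. P = γ·Q·ΔE/550 = 62.4 × 666.0 × 1.152 / 550 = 87.04 hp.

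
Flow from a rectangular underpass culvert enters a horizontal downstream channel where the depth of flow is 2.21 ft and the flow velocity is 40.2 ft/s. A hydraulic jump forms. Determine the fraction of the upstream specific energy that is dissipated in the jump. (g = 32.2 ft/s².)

ΔE/E₁ = 0.470 (47.0%)

Fr₁ = V₁/√(g·y₁) = 40.2/√(32.2×2.21) = 4.77.
From the momentum equation for a rectangular channel, y₂/y₁ = ½[√(1 + 8Fr₁²) − 1] = ½[√182.7 − 1] = 6.26.
y₂ = 6.26 × 2.21 = 13.8 ft.
E₁ = y₁ + V₁²/2g = 27.3 ft. ΔE = (y₂ − y₁)³/(4y₁y₂) = 12.8 ft. ΔE/E₁ = 12.8/27.3 = 0.470.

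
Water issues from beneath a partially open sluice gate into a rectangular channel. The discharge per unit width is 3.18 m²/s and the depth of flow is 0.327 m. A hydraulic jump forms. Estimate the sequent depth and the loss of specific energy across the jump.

V₁ = q/y₁ = 3.18/0.327 = 9.72 m/s. Fr₁ = V₁/√(g·y₁) = 9.72/√(9.81×0.327) = 5.43.
Bélanger equation: y₂/y₁ = ½[√(1 + 8Fr₁²) − 1] = ½[√236.8 − 1] = 7.19.
y₂ = 7.19 × 0.327 = 2.35 m.
Head loss: ΔE = (y₂ − y₁)³/(4y₁y₂) = (2.35 − 0.327)³/(4×0.327×2.35) = 8.31/3.08 = 2.70 m.

y₂ = 2.35 m; ΔE = 2.70 m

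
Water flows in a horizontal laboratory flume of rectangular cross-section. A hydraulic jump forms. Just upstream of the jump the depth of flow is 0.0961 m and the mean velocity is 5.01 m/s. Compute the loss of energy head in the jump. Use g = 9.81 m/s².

Fr₁ = V₁/√(g·y₁) = 5.01/√(9.81×0.0961) = 5.16.
Bélanger equation: y₂/y₁ = ½[√(1 + 8Fr₁²) − 1] = ½[√214.0 − 1] = 6.81.
y₂ = 6.81 × 0.0961 = 0.655 m.
q = V₁·y₁ = 5.01 × 0.0961 = 0.481 m²/s. V₂ = q/y₂ = 0.481/0.655 = 0.735 m/s. E₁ = y₁ + V₁²/2g = 1.38 m; E₂ = y₂ + V₂²/2g = 0.682 m. ΔE = E₁ − E₂ = 0.693 m.

ΔE = 0.693 m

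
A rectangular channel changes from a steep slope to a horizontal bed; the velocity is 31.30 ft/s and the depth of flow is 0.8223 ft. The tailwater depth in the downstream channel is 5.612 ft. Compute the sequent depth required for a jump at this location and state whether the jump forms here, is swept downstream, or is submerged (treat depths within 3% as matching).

Fr₁ = V₁/√(g·y₁) = 31.30/√(32.2×0.8223) = 6.083.
Sequent-depth ratio: y₂/y₁ = ½[√(1 + 8Fr₁²) − 1] = ½[√297.00 − 1] = 8.117.
y₂ = 8.117 × 0.8223 = 6.674 ft.
Tailwater y_tw = 5.612 ft: y_tw < y₂, so the jump is swept downstream.

y₂ = 6.674 ft; the jump is swept downstream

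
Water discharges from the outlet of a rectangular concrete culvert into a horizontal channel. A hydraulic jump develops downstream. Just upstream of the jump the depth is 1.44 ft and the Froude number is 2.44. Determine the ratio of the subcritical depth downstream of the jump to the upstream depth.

y₂/y₁ = 2.99

Fr₁ = 2.44 (given).
From the momentum equation for a rectangular channel, y₂/y₁ = ½[√(1 + 8Fr₁²) − 1] = ½[√48.63 − 1] = 2.99.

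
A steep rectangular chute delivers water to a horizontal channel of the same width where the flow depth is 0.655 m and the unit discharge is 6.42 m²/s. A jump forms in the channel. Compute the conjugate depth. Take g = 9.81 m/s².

y₂ = 3.27 m

V₁ = q/y₁ = 6.42/0.655 = 9.80 m/s. Fr₁ = V₁/√(g·y₁) = 9.80/√(9.81×0.655) = 3.87.
By Bélanger, y₂/y₁ = ½[√(1 + 8Fr₁²) − 1] = ½[√120.6 − 1] = 4.99.
y₂ = 4.99 × 0.655 = 3.27 m.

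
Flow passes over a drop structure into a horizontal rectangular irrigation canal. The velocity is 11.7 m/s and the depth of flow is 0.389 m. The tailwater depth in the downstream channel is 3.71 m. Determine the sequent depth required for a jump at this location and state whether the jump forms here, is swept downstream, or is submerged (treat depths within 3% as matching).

y₂ = 3.11 m; the jump is submerged

Fr₁ = V₁/√(g·y₁) = 11.7/√(9.81×0.389) = 5.99.
From the momentum equation for a rectangular channel, y₂/y₁ = ½[√(1 + 8Fr₁²) − 1] = ½[√288.0 − 1] = 7.98.
y₂ = 7.98 × 0.389 = 3.11 m.
Tailwater y_tw = 3.71 m: y_tw > y₂, so the jump is submerged.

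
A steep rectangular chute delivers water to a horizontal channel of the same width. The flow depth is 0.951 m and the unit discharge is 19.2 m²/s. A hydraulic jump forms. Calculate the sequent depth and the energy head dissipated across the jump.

y₂ = 8.43 m; ΔE = 13.0 m

V₁ = q/y₁ = 19.2/0.951 = 20.2 m/s. Fr₁ = V₁/√(g·y₁) = 20.2/√(9.81×0.951) = 6.61.
Conjugate-depth relation: y₂/y₁ = ½[√(1 + 8Fr₁²) − 1] = ½[√350.5 − 1] = 8.86.
y₂ = 8.86 × 0.951 = 8.43 m.
Head loss: ΔE = (y₂ − y₁)³/(4y₁y₂) = (8.43 − 0.951)³/(4×0.951×8.43) = 418/32.1 = 13.0 m.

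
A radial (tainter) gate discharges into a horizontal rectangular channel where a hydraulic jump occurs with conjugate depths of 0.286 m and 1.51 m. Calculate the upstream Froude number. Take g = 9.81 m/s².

For a rectangular channel the momentum equation gives q² = ½·g·y₁·y₂·(y₁ + y₂) = ½×9.81×0.286×1.51×1.80 = 3.80.
q = √3.80 = 1.95 m²/s.
V₁ = q/y₁ = 6.82 m/s; Fr₁ = V₁/√(g·y₁) = 4.07.

Fr₁ = 4.07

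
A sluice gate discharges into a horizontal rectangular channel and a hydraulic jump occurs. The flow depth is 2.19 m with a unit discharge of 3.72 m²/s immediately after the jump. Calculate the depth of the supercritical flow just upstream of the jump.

V₂ = q/y₂ = 3.72/2.19 = 1.70 m/s; Fr₂ = V₂/√(g·y₂) = 0.366.
The Bélanger relation is symmetric: y₁/y₂ = ½[√(1 + 8Fr₂²) − 1] = ½[√2.074 − 1] = 0.220.
y₁ = 0.220 × 2.19 = 0.482 m.

y₁ = 0.482 m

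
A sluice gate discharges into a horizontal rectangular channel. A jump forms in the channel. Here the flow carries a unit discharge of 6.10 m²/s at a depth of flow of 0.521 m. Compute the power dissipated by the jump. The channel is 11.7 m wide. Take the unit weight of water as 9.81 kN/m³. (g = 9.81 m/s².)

P = 2657 kW

V₁ = q/y₁ = 6.10/0.521 = 11.7 m/s. Fr₁ = V₁/√(g·y₁) = 11.7/√(9.81×0.521) = 5.18.
By Bélanger, y₂/y₁ = ½[√(1 + 8Fr₁²) − 1] = ½[√215.6 − 1] = 6.84.
y₂ = 6.84 × 0.521 = 3.56 m.
Head loss: ΔE = (y₂ − y₁)³/(4y₁y₂) = (3.56 − 0.521)³/(4×0.521×3.56) = 28.2/7.43 = 3.79 m.
Q = q·b = 6.10 × 11.7 = 71.4 m³/s. P = γ·Q·ΔE = 9.81 × 71.4 × 3.79 = 2657 kW.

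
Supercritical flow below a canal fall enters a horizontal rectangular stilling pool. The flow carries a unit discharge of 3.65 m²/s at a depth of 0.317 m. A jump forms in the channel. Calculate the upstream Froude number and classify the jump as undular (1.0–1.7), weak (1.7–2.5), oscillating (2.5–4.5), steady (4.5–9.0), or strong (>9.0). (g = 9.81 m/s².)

Fr₁ = 6.53; steady jump

V₁ = q/y₁ = 3.65/0.317 = 11.5 m/s. Fr₁ = V₁/√(g·y₁) = 11.5/√(9.81×0.317) = 6.53.
Fr₁ = 6.53 lies in the steady range.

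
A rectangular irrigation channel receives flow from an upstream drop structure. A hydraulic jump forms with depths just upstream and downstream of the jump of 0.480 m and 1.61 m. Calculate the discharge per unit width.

For a rectangular channel the momentum equation gives q² = ½·g·y₁·y₂·(y₁ + y₂) = ½×9.81×0.480×1.61×2.09 = 7.92.
q = √7.92 = 2.81 m²/s.

q = 2.81 m²/s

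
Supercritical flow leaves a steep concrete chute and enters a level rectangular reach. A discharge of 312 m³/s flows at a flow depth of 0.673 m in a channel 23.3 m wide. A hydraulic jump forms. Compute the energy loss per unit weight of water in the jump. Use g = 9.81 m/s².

q = Q/b = 312/23.3 = 13.4 m²/s; V₁ = q/y₁ = 19.9 m/s. Fr₁ = V₁/√(g·y₁) = 7.74.
Sequent-depth ratio: y₂/y₁ = ½[√(1 + 8Fr₁²) − 1] = ½[√480.7 − 1] = 10.5.
y₂ = 10.5 × 0.673 = 7.04 m.
Head loss: ΔE = (y₂ − y₁)³/(4y₁y₂) = (7.04 − 0.673)³/(4×0.673×7.04) = 258/19.0 = 13.6 m.

ΔE = 13.6 m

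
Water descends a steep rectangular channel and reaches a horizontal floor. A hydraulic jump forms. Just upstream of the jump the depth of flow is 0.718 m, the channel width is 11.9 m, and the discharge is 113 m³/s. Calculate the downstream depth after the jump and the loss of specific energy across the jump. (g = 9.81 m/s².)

q = Q/b = 113/11.9 = 9.50 m²/s; V₁ = q/y₁ = 13.2 m/s. Fr₁ = V₁/√(g·y₁) = 4.98.
By Bélanger, y₂/y₁ = ½[√(1 + 8Fr₁²) − 1] = ½[√199.7 − 1] = 6.57.
y₂ = 6.57 × 0.718 = 4.71 m.
Head loss: ΔE = (y₂ − y₁)³/(4y₁y₂) = (4.71 − 0.718)³/(4×0.718×4.71) = 63.8/13.5 = 4.71 m.

y₂ = 4.71 m; ΔE = 4.71 m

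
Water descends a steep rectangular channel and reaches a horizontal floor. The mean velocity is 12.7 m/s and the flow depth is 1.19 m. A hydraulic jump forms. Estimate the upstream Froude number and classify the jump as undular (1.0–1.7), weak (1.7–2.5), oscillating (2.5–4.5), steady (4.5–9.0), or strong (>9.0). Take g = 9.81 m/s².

Fr₁ = V₁/√(g·y₁) = 12.7/√(9.81×1.19) = 3.72.
Fr₁ = 3.72 lies in the oscillating range.

Fr₁ = 3.72; oscillating jump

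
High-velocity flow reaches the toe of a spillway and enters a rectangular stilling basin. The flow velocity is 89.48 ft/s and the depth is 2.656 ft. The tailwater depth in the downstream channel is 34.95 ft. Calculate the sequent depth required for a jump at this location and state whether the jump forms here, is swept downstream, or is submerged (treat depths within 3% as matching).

Fr₁ = V₁/√(g·y₁) = 89.48/√(32.2×2.656) = 9.676.
From the momentum equation for a rectangular channel, y₂/y₁ = ½[√(1 + 8Fr₁²) − 1] = ½[√749.96 − 1] = 13.19.
y₂ = 13.19 × 2.656 = 35.04 ft.
Tailwater y_tw = 34.95 ft: y_tw ≈ y₂, so the jump forms here.

y₂ = 35.04 ft; the jump forms here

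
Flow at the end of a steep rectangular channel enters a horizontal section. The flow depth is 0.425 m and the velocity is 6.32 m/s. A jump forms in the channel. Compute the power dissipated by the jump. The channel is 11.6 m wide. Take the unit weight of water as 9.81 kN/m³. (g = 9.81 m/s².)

Fr₁ = V₁/√(g·y₁) = 6.32/√(9.81×0.425) = 3.10.
By Bélanger, y₂/y₁ = ½[√(1 + 8Fr₁²) − 1] = ½[√77.64 − 1] = 3.91.
y₂ = 3.91 × 0.425 = 1.66 m.
q = V₁·y₁ = 6.32 × 0.425 = 2.69 m²/s. V₂ = q/y₂ = 2.69/1.66 = 1.62 m/s. E₁ = y₁ + V₁²/2g = 2.46 m; E₂ = y₂ + V₂²/2g = 1.79 m. ΔE = E₁ − E₂ = 0.667 m.
Q = q·b = 2.69 × 11.6 = 31.2 m³/s. P = γ·Q·ΔE = 9.81 × 31.2 × 0.667 = 204 kW.

P = 204 kW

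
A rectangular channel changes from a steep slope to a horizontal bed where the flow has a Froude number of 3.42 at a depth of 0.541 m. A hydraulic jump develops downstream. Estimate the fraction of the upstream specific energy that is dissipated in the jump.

ΔE/E₁ = 0.318 (31.8%)

Fr₁ = 3.42 (given).
Conjugate-depth relation: y₂/y₁ = ½[√(1 + 8Fr₁²) − 1] = ½[√94.57 − 1] = 4.36.
y₂ = 4.36 × 0.541 = 2.36 m.
E₁ = y₁(1 + Fr₁²/2) = 0.541×(1 + 3.42²/2) = 3.70 m. ΔE = (y₂ − y₁)³/(4y₁y₂) = 1.18 m. ΔE/E₁ = 1.18/3.70 = 0.318.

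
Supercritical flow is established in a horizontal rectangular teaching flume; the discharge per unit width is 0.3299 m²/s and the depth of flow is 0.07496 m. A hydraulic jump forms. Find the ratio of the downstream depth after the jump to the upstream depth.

y₂/y₁ = 6.775

V₁ = q/y₁ = 0.3299/0.07496 = 4.401 m/s. Fr₁ = V₁/√(g·y₁) = 4.401/√(9.81×0.07496) = 5.132.
Sequent-depth ratio: y₂/y₁ = ½[√(1 + 8Fr₁²) − 1] = ½[√211.72 − 1] = 6.775.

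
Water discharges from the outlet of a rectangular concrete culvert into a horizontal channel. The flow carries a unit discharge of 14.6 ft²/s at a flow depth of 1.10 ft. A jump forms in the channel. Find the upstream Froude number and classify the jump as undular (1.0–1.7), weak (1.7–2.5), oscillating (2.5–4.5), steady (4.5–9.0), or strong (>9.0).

Fr₁ = 2.23; weak jump

V₁ = q/y₁ = 14.6/1.10 = 13.3 ft/s. Fr₁ = V₁/√(g·y₁) = 13.3/√(32.2×1.10) = 2.23.
Fr₁ = 2.23 lies in the weak range.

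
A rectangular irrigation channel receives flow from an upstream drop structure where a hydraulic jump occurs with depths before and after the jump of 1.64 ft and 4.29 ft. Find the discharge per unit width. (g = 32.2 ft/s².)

q = 25.9 ft²/s

For a rectangular channel the momentum equation gives q² = ½·g·y₁·y₂·(y₁ + y₂) = ½×32.2×1.64×4.29×5.93 = 672.
q = √672 = 25.9 ft²/s.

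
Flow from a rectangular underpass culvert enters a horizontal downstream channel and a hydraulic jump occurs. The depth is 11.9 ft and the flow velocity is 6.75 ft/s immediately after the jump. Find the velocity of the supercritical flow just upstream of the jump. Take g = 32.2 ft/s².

V₁ = 34.0 ft/s

Fr₂ = V₂/√(g·y₂) = 6.75/√(32.2×11.9) = 0.345.
Since the conjugate-depth ratio holds either way, y₁/y₂ = ½[√(1 + 8Fr₂²) − 1] = ½[√1.951 − 1] = 0.198.
y₁ = 0.198 × 11.9 = 2.36 ft.
V₁ = q/y₁ = 80.3/2.36 = 34.0 ft/s.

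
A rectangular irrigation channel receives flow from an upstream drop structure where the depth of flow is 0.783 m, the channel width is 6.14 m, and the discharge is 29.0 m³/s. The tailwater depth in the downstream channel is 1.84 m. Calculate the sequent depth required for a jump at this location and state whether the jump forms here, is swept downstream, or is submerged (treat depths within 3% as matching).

y₂ = 2.05 m; the jump is swept downstream

q = Q/b = 29.0/6.14 = 4.72 m²/s; V₁ = q/y₁ = 6.03 m/s. Fr₁ = V₁/√(g·y₁) = 2.18.
Bélanger equation: y₂/y₁ = ½[√(1 + 8Fr₁²) − 1] = ½[√38.90 − 1] = 2.62.
y₂ = 2.62 × 0.783 = 2.05 m.
Tailwater y_tw = 1.84 m: y_tw < y₂, so the jump is swept downstream.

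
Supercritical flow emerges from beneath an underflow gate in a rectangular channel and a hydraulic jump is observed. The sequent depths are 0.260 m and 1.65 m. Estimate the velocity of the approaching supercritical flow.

V₁ = 7.71 m/s

For a rectangular channel the momentum equation gives q² = ½·g·y₁·y₂·(y₁ + y₂) = ½×9.81×0.260×1.65×1.91 = 4.02.
q = √4.02 = 2.00 m²/s.
V₁ = q/y₁ = 2.00/0.260 = 7.71 m/s.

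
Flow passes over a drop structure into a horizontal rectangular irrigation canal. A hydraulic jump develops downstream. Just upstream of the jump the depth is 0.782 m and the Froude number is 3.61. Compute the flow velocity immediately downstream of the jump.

V₂ = 2.16 m/s

Fr₁ = 3.61 (given).
Conjugate-depth relation: y₂/y₁ = ½[√(1 + 8Fr₁²) − 1] = ½[√105.3 − 1] = 4.63.
y₂ = 4.63 × 0.782 = 3.62 m.
V₁ = Fr₁·√(g·y₁) = 3.61×√(9.81×0.782) = 10.00 m/s; q = V₁·y₁ = 7.82 m²/s.
V₂ = q/y₂ = 7.82/3.62 = 2.16 m/s.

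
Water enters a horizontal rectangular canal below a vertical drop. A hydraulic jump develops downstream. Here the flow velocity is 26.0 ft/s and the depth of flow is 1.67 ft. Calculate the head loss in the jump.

Fr₁ = V₁/√(g·y₁) = 26.0/√(32.2×1.67) = 3.55.
From the momentum equation for a rectangular channel, y₂/y₁ = ½[√(1 + 8Fr₁²) − 1] = ½[√101.6 − 1] = 4.54.
y₂ = 4.54 × 1.67 = 7.58 ft.
q = V₁·y₁ = 26.0 × 1.67 = 43.4 ft²/s. V₂ = q/y₂ = 43.4/7.58 = 5.73 ft/s. E₁ = y₁ + V₁²/2g = 12.2 ft; E₂ = y₂ + V₂²/2g = 8.09 ft. ΔE = E₁ − E₂ = 4.08 ft.

ΔE = 4.08 ft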